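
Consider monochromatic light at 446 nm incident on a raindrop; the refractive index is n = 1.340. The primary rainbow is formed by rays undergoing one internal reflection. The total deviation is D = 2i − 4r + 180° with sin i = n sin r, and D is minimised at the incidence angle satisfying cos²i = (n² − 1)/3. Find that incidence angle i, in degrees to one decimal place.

59.0°

cos²i = (1.340² − 1)/3 = (1.79560 − 1)/3 = 0.26520.
cos i = 0.51498, so i = 59.004°.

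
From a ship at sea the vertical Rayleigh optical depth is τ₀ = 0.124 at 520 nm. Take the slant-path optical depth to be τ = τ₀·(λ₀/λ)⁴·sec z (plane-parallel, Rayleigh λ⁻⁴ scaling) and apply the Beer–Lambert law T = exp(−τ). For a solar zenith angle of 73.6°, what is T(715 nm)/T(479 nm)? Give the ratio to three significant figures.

Airmass: sec 73.6° = 3.5418.
τ(715 nm) = 0.124 × (520/715)⁴ × 3.5418 = 0.124 × 0.2798 × 3.5418 = 0.1229.
τ(479 nm) = 0.124 × (520/479)⁴ × 3.5418 = 0.124 × 1.3889 × 3.5418 = 0.6100.
T(715)/T(479) = exp(τ_B − τ_A) = exp(0.4871) = 1.6276.

1.63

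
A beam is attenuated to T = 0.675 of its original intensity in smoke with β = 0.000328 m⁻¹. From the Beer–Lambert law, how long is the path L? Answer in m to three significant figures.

Beer–Lambert: T = exp(−βL) ⇒ L = −ln(T)/β = −ln(0.675)/0.000328 = 0.3930/0.000328 = 1198 m.

1200 m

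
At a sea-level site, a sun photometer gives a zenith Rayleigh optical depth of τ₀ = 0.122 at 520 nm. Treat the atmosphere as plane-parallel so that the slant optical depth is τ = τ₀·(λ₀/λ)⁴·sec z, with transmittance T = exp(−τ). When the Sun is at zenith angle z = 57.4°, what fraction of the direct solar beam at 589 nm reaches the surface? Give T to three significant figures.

0.871

sec 57.4° = 1.8561.
τ = 0.122 × (520/589)⁴ × 1.8561 = 0.122 × 0.6075 × 1.8561 = 0.1376.
T = exp(−0.1376) = 0.8715.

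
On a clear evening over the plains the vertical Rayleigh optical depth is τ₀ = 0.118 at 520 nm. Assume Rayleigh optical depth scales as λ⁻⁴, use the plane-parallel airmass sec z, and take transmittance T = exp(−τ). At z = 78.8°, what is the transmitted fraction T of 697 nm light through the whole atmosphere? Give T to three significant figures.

0.828

sec 78.8° = 5.1484.
τ = 0.118 × (520/697)⁴ × 5.1484 = 0.118 × 0.3098 × 5.1484 = 0.1882.
T = exp(−0.1882) = 0.8284.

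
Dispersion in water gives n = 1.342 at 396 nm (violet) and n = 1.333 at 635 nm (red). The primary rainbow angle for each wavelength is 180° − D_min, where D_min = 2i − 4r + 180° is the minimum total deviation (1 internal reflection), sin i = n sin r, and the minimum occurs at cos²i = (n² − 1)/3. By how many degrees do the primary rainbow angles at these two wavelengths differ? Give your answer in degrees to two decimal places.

1.29°

At 396 nm (n = 1.342): cos²i = 0.26699 → i = 58.888°, r = 39.641°, D_min = 139.213°, rainbow angle = 40.787°.
At 635 nm (n = 1.333): cos²i = 0.25896 → i = 59.410°, r = 40.225°, D_min = 137.922°, rainbow angle = 42.078°.
Angular width = |40.787° − 42.078°| = 1.291°.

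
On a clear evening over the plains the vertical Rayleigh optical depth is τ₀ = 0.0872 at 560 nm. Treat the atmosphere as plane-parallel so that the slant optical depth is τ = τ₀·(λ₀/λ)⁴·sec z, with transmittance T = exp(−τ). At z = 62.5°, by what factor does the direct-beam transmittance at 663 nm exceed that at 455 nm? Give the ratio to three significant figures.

Airmass: sec 62.5° = 2.1657.
τ(663 nm) = 0.0872 × (560/663)⁴ × 2.1657 = 0.0872 × 0.5090 × 2.1657 = 0.0961.
τ(455 nm) = 0.0872 × (560/455)⁴ × 2.1657 = 0.0872 × 2.2946 × 2.1657 = 0.4333.
T(663)/T(455) = exp(τ_B − τ_A) = exp(0.3372) = 1.4010.

1.40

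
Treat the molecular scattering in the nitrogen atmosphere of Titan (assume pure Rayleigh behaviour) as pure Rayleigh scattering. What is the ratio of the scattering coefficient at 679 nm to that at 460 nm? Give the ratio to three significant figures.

0.211

Rayleigh scattering ∝ λ⁻⁴, so the ratio of coefficients is the inverse fourth power of the wavelength ratio.
σ(679)/σ(460) = (460/679)⁴ = (0.6775)⁴ = 0.2106.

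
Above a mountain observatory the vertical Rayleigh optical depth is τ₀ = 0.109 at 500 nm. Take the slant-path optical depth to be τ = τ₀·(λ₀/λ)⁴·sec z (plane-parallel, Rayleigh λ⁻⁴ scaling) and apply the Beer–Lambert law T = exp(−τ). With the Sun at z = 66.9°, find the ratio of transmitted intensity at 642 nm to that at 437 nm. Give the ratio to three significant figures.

1.45

Airmass: sec 66.9° = 2.5488.
τ(642 nm) = 0.109 × (500/642)⁴ × 2.5488 = 0.109 × 0.3679 × 2.5488 = 0.1022.
τ(437 nm) = 0.109 × (500/437)⁴ × 2.5488 = 0.109 × 1.7138 × 2.5488 = 0.4761.
T(642)/T(437) = exp(τ_B − τ_A) = exp(0.3739) = 1.4534.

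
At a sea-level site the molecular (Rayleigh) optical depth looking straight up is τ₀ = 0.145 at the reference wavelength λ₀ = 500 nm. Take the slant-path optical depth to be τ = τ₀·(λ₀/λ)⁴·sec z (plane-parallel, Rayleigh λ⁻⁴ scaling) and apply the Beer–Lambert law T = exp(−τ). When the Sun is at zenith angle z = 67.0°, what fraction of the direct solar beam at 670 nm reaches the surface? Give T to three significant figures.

sec 67.0° = 2.5593.
τ = 0.145 × (500/670)⁴ × 2.5593 = 0.145 × 0.3102 × 2.5593 = 0.1151.
T = exp(−0.1151) = 0.8913.

0.891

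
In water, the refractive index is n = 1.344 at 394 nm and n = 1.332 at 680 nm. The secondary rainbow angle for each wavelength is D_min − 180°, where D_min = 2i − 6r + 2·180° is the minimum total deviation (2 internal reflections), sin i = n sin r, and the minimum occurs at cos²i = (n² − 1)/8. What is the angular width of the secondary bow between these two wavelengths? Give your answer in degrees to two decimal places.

At 394 nm (n = 1.344): cos²i = 0.10079 → i = 71.490°, r = 44.874°, D_min = 233.733°, rainbow angle = 53.733°.
At 680 nm (n = 1.332): cos²i = 0.09678 → i = 71.875°, r = 45.520°, D_min = 230.628°, rainbow angle = 50.628°.
Angular width = |53.733° − 50.628°| = 3.104°.

3.10°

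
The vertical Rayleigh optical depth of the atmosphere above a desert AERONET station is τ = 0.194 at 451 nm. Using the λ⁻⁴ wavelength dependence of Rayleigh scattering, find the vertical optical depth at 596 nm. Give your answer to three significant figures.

τ(596 nm) = τ(451 nm) × (451/596)⁴ = 0.194 × (0.7567)⁴ = 0.194 × 0.3279 = 0.0636.

0.0636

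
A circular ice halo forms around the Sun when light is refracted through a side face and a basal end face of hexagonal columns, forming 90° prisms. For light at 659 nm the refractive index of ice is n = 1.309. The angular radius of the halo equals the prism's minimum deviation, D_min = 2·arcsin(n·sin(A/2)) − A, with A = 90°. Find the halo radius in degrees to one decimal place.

45.5°

n·sin(A/2) = 1.309 × sin 45° = 1.309 × 0.7071 = 0.9256.
D_min = 2·arcsin(0.9256) − 90° = 2 × 67.759° − 90° = 45.519°.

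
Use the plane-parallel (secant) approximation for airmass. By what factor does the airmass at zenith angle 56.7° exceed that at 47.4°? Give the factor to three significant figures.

X(56.7°)/X(47.4°) = sec 56.7° / sec 47.4° = cos 47.4° / cos 56.7° = 0.6769/0.5490 = 1.2329.

1.23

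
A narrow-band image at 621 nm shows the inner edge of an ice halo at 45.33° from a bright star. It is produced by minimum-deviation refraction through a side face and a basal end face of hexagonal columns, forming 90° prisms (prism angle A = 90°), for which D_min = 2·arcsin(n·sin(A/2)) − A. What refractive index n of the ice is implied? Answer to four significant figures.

1.308

Rearranging: n = sin((D_min + A)/2) / sin(A/2).
(D_min + A)/2 = (45.33° + 90°)/2 = 67.665°.
n = sin 67.665° / sin 45° = 0.9250 / 0.7071 = 1.3081.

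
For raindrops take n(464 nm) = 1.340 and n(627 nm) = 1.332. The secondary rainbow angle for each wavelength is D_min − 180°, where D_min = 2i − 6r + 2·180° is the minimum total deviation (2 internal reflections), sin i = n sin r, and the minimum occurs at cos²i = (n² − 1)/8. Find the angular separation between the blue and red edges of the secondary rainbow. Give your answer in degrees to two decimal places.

2.08°

At 464 nm (n = 1.340): cos²i = 0.09945 → i = 71.618°, r = 45.088°, D_min = 232.709°, rainbow angle = 52.709°.
At 627 nm (n = 1.332): cos²i = 0.09678 → i = 71.875°, r = 45.520°, D_min = 230.628°, rainbow angle = 50.628°.
Angular width = |52.709° − 50.628°| = 2.080°.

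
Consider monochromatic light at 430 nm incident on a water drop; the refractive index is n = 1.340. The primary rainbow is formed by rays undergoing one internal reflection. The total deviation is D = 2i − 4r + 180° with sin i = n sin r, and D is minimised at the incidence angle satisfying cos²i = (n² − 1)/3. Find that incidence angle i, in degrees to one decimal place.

cos²i = (1.340² − 1)/3 = (1.79560 − 1)/3 = 0.26520.
cos i = 0.51498, so i = 59.004°.

59.0°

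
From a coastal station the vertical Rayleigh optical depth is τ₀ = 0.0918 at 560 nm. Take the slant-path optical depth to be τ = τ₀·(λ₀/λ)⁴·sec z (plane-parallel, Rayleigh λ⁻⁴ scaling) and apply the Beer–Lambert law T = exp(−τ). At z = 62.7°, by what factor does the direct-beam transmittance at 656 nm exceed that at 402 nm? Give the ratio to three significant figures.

Airmass: sec 62.7° = 2.1803.
τ(656 nm) = 0.0918 × (560/656)⁴ × 2.1803 = 0.0918 × 0.5311 × 2.1803 = 0.1063.
τ(402 nm) = 0.0918 × (560/402)⁴ × 2.1803 = 0.0918 × 3.7657 × 2.1803 = 0.7537.
T(656)/T(402) = exp(τ_B − τ_A) = exp(0.6474) = 1.9106.

1.91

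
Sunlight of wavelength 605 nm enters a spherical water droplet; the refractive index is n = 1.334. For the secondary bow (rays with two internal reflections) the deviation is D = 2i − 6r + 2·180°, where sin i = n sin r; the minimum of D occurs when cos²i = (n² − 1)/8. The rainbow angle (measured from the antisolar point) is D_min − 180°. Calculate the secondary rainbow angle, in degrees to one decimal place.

cos²i = (1.77956 − 1)/8 = 0.09744; i = arccos(0.31216) = 71.810°.
sin r = sin 71.810°/1.334 = 0.71217; r = 45.411°.
D_min = 2·71.810° − 6·45.411° + 360° = 231.153°.
Rainbow angle = D_min − 180° = 51.153°.

51.2°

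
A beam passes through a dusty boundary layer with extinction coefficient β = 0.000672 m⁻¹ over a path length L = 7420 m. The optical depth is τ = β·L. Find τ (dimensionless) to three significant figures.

4.99

τ = β·L = 0.000672 × 7420 = 4.9862.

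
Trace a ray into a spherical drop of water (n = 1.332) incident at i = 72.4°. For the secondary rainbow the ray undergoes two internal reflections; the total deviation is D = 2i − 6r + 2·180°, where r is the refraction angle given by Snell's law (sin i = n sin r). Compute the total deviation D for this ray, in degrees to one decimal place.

sin r = sin 72.4° / 1.332 = 0.9532/1.332 = 0.7156; r = 45.69°.
D = 2·72.4° − 6·45.69° + 2·180° = 144.80° − 274.16° + 360° = 230.64°.

230.6°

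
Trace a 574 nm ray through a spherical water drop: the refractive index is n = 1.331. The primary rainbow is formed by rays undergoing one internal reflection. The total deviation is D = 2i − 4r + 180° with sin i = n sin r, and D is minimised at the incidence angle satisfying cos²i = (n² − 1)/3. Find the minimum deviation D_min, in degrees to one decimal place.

cos²i = (1.77156 − 1)/3 = 0.25719; i = arccos(0.50714) = 59.527°.
sin r = sin 59.527°/1.331 = 0.64753; r = 40.356°.
D_min = 2·59.527° − 4·40.356° + 180° = 137.630°.

137.6°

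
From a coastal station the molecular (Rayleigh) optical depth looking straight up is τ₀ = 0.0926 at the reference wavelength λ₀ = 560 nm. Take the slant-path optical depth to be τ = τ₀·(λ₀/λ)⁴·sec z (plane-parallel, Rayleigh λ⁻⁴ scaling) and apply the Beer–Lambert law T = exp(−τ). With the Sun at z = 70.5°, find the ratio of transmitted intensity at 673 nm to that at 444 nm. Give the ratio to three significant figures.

1.77

Airmass: sec 70.5° = 2.9957.
τ(673 nm) = 0.0926 × (560/673)⁴ × 2.9957 = 0.0926 × 0.4794 × 2.9957 = 0.1330.
τ(444 nm) = 0.0926 × (560/444)⁴ × 2.9957 = 0.0926 × 2.5306 × 2.9957 = 0.7020.
T(673)/T(444) = exp(τ_B − τ_A) = exp(0.5690) = 1.7665.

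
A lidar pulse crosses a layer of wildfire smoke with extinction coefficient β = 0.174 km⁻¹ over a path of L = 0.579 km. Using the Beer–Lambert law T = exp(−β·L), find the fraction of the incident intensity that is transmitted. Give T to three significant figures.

0.904

τ = β·L = 0.174 × 0.579 = 0.1007.
T = exp(−0.1007) = 0.9042.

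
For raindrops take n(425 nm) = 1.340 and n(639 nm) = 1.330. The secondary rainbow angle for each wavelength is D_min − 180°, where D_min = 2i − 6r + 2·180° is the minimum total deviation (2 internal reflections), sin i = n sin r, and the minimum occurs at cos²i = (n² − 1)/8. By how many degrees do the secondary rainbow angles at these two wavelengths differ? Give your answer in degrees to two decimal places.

2.61°

At 425 nm (n = 1.340): cos²i = 0.09945 → i = 71.618°, r = 45.088°, D_min = 232.709°, rainbow angle = 52.709°.
At 639 nm (n = 1.330): cos²i = 0.09611 → i = 71.940°, r = 45.630°, D_min = 230.101°, rainbow angle = 50.101°.
Angular width = |52.709° − 50.101°| = 2.608°.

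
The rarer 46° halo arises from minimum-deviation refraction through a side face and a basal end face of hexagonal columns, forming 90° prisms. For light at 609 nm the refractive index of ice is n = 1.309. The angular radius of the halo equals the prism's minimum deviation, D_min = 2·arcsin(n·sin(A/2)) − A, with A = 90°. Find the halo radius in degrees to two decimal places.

n·sin(A/2) = 1.309 × sin 45° = 1.309 × 0.7071 = 0.9256.
D_min = 2·arcsin(0.9256) − 90° = 2 × 67.759° − 90° = 45.519°.

45.52°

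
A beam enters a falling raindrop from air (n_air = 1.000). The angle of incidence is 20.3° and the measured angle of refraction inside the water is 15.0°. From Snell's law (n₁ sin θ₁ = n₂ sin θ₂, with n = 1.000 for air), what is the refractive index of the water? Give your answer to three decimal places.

1.340

n = sin θ_i / sin θ_r = sin 20.3° / sin 15.0° = 0.3469 / 0.2588 = 1.3405.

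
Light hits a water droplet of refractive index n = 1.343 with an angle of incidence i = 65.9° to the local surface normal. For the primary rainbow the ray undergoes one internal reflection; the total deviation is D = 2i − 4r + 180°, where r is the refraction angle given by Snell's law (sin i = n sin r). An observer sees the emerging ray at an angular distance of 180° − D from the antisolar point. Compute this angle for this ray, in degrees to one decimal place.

39.5°

sin r = sin 65.9° / 1.343 = 0.9128/1.343 = 0.6797; r = 42.82°.
D = 2·65.9° − 4·42.82° + 180° = 131.80° − 171.28° + 180° = 140.52°.
Angle from antisolar point = 180° − D = 39.48°.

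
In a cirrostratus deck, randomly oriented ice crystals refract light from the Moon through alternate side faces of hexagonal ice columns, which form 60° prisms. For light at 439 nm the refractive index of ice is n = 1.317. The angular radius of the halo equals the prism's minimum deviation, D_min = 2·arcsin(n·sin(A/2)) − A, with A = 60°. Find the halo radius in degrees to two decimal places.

22.37°

n·sin(A/2) = 1.317 × sin 30° = 1.317 × 0.5000 = 0.6585.
D_min = 2·arcsin(0.6585) − 60° = 2 × 41.186° − 60° = 22.371°.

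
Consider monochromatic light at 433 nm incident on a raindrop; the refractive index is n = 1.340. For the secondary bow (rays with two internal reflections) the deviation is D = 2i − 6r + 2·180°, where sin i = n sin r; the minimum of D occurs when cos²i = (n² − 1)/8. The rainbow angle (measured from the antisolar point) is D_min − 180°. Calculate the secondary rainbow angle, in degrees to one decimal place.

52.7°

cos²i = (1.79560 − 1)/8 = 0.09945; i = arccos(0.31536) = 71.618°.
sin r = sin 71.618°/1.340 = 0.70819; r = 45.088°.
D_min = 2·71.618° − 6·45.088° + 360° = 232.709°.
Rainbow angle = D_min − 180° = 52.709°.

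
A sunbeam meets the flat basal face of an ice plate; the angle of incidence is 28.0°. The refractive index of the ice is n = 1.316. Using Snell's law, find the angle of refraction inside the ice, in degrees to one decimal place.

Snell: sin θ_r = sin θ_i / n = sin 28.0° / 1.316 = 0.4695 / 1.316 = 0.3567.
θ_r = arcsin(0.3567) = 20.90°.

20.9°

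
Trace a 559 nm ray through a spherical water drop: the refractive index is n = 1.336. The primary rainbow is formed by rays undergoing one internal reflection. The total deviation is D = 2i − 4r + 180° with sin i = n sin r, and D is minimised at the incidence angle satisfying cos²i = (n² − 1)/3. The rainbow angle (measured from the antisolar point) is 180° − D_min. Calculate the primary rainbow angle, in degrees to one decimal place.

41.6°

cos²i = (1.78490 − 1)/3 = 0.26163; i = arccos(0.51150) = 59.236°.
sin r = sin 59.236°/1.336 = 0.64318; r = 40.029°.
D_min = 2·59.236° − 4·40.029° + 180° = 138.356°.
Rainbow angle = 180° − D_min = 41.644°.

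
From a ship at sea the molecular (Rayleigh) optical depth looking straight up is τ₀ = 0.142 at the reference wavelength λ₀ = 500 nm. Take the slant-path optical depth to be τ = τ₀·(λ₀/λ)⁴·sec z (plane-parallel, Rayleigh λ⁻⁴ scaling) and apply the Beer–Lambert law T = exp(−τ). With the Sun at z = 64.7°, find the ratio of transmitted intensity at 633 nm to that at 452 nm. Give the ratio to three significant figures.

Airmass: sec 64.7° = 2.3400.
τ(633 nm) = 0.142 × (500/633)⁴ × 2.3400 = 0.142 × 0.3893 × 2.3400 = 0.1293.
τ(452 nm) = 0.142 × (500/452)⁴ × 2.3400 = 0.142 × 1.4974 × 2.3400 = 0.4975.
T(633)/T(452) = exp(τ_B − τ_A) = exp(0.3682) = 1.4451.

1.45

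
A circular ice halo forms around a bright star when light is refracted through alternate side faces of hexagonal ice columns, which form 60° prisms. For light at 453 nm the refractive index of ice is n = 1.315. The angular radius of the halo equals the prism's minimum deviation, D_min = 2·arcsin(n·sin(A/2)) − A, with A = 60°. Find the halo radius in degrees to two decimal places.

22.22°

n·sin(A/2) = 1.315 × sin 30° = 1.315 × 0.5000 = 0.6575.
D_min = 2·arcsin(0.6575) − 60° = 2 × 41.109° − 60° = 22.219°.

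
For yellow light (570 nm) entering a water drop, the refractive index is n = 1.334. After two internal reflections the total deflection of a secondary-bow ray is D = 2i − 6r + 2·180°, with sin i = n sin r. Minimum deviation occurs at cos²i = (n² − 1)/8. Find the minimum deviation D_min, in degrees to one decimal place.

cos²i = (1.77956 − 1)/8 = 0.09744; i = arccos(0.31216) = 71.810°.
sin r = sin 71.810°/1.334 = 0.71217; r = 45.411°.
D_min = 2·71.810° − 6·45.411° + 360° = 231.153°.

231.2°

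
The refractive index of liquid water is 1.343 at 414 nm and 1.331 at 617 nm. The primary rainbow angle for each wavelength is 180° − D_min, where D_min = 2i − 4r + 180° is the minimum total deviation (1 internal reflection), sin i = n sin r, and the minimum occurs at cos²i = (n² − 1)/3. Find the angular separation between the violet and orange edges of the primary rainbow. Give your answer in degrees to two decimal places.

1.72°

At 414 nm (n = 1.343): cos²i = 0.26788 → i = 58.830°, r = 39.577°, D_min = 139.354°, rainbow angle = 40.646°.
At 617 nm (n = 1.331): cos²i = 0.25719 → i = 59.527°, r = 40.356°, D_min = 137.630°, rainbow angle = 42.370°.
Angular width = |40.646° − 42.370°| = 1.724°.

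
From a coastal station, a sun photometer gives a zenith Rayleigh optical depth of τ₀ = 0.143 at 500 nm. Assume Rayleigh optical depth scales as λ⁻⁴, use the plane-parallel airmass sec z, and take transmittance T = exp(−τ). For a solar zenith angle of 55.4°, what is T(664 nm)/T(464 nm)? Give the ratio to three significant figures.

1.30

Airmass: sec 55.4° = 1.7610.
τ(664 nm) = 0.143 × (500/664)⁴ × 1.7610 = 0.143 × 0.3215 × 1.7610 = 0.0810.
τ(464 nm) = 0.143 × (500/464)⁴ × 1.7610 = 0.143 × 1.3484 × 1.7610 = 0.3396.
T(664)/T(464) = exp(τ_B − τ_A) = exp(0.2586) = 1.2951.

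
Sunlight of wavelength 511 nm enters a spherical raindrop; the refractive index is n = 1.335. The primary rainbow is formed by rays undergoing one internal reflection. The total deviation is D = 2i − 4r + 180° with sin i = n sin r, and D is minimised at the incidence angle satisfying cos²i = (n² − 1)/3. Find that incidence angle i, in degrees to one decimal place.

cos²i = (1.335² − 1)/3 = (1.78222 − 1)/3 = 0.26074.
cos i = 0.51063, so i = 59.294°.

59.3°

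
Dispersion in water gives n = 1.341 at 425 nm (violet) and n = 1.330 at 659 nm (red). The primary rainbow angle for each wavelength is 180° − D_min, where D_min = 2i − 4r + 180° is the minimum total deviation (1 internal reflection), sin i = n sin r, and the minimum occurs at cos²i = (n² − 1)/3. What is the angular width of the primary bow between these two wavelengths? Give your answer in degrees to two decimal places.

1.59°

At 425 nm (n = 1.341): cos²i = 0.26609 → i = 58.946°, r = 39.705°, D_min = 139.071°, rainbow angle = 40.929°.
At 659 nm (n = 1.330): cos²i = 0.25630 → i = 59.585°, r = 40.422°, D_min = 137.484°, rainbow angle = 42.516°.
Angular width = |40.929° − 42.516°| = 1.588°.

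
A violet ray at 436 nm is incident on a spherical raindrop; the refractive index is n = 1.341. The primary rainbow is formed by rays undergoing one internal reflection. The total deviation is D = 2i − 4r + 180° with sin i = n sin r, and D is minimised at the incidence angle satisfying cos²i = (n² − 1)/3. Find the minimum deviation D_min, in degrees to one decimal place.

139.1°

cos²i = (1.79828 − 1)/3 = 0.26609; i = arccos(0.51584) = 58.946°.
sin r = sin 58.946°/1.341 = 0.63884; r = 39.705°.
D_min = 2·58.946° − 4·39.705° + 180° = 139.071°.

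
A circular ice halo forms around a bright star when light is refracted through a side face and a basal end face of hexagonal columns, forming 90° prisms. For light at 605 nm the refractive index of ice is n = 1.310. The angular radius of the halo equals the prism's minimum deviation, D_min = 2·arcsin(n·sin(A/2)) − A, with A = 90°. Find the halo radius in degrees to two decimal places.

n·sin(A/2) = 1.310 × sin 45° = 1.310 × 0.7071 = 0.9263.
D_min = 2·arcsin(0.9263) − 90° = 2 × 67.867° − 90° = 45.733°.

45.73°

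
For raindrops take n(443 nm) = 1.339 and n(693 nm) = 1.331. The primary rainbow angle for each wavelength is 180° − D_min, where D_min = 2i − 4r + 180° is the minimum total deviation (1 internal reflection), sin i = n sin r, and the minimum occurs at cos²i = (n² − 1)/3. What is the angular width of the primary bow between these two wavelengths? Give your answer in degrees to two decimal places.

At 443 nm (n = 1.339): cos²i = 0.26431 → i = 59.062°, r = 39.834°, D_min = 138.786°, rainbow angle = 41.214°.
At 693 nm (n = 1.331): cos²i = 0.25719 → i = 59.527°, r = 40.356°, D_min = 137.630°, rainbow angle = 42.370°.
Angular width = |41.214° − 42.370°| = 1.156°.

1.16°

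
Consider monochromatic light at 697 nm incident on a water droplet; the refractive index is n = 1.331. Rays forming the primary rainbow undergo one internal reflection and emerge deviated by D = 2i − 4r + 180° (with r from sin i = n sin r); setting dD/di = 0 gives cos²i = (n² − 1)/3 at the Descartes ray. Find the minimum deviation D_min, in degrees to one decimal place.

cos²i = (1.77156 − 1)/3 = 0.25719; i = arccos(0.50714) = 59.527°.
sin r = sin 59.527°/1.331 = 0.64753; r = 40.356°.
D_min = 2·59.527° − 4·40.356° + 180° = 137.630°.

137.6°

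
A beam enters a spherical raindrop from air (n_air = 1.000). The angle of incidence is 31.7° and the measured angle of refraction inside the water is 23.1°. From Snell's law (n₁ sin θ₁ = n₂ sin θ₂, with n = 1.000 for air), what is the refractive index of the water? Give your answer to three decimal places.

1.339

n = sin θ_i / sin θ_r = sin 31.7° / sin 23.1° = 0.5255 / 0.3923 = 1.3393.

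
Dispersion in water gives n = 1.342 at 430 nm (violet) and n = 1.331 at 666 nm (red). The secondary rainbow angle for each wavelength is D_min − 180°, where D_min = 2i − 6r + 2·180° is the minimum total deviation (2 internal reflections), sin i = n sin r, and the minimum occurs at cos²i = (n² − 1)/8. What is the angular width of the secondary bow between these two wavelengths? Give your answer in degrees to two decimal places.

At 430 nm (n = 1.342): cos²i = 0.10012 → i = 71.554°, r = 44.981°, D_min = 233.222°, rainbow angle = 53.222°.
At 666 nm (n = 1.331): cos²i = 0.09645 → i = 71.907°, r = 45.575°, D_min = 230.365°, rainbow angle = 50.365°.
Angular width = |53.222° − 50.365°| = 2.857°.

2.86°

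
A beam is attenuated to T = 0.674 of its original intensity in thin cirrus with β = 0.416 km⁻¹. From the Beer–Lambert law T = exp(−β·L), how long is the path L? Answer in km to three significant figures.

Beer–Lambert: T = exp(−βL) ⇒ L = −ln(T)/β = −ln(0.674)/0.416 = 0.3945/0.416 = 0.9484 km.

0.948 km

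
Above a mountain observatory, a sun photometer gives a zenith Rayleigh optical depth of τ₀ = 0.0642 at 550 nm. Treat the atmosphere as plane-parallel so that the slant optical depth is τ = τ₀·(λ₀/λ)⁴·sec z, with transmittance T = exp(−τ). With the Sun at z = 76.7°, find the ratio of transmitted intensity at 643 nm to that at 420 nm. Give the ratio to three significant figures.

1.96

Airmass: sec 76.7° = 4.3469.
τ(643 nm) = 0.0642 × (550/643)⁴ × 4.3469 = 0.0642 × 0.5353 × 4.3469 = 0.1494.
τ(420 nm) = 0.0642 × (550/420)⁴ × 4.3469 = 0.0642 × 2.9407 × 4.3469 = 0.8207.
T(643)/T(420) = exp(τ_B − τ_A) = exp(0.6713) = 1.9567.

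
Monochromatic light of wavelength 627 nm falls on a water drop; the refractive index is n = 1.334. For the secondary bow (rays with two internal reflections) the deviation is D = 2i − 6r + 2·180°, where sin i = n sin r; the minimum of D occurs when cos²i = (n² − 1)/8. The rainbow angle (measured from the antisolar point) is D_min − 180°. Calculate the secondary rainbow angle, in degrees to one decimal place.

cos²i = (1.77956 − 1)/8 = 0.09744; i = arccos(0.31216) = 71.810°.
sin r = sin 71.810°/1.334 = 0.71217; r = 45.411°.
D_min = 2·71.810° − 6·45.411° + 360° = 231.153°.
Rainbow angle = D_min − 180° = 51.153°.

51.2°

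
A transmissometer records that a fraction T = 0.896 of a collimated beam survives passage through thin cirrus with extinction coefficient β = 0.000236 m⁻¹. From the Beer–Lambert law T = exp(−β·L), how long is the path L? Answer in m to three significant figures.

Beer–Lambert: T = exp(−βL) ⇒ L = −ln(T)/β = −ln(0.896)/0.000236 = 0.1098/0.000236 = 465.3 m.

465 m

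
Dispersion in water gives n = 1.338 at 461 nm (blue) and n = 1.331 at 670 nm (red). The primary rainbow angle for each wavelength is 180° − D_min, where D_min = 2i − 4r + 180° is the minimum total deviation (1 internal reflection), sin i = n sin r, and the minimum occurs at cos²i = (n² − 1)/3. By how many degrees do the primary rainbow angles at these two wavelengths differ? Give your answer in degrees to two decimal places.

At 461 nm (n = 1.338): cos²i = 0.26341 → i = 59.120°, r = 39.899°, D_min = 138.643°, rainbow angle = 41.357°.
At 670 nm (n = 1.331): cos²i = 0.25719 → i = 59.527°, r = 40.356°, D_min = 137.630°, rainbow angle = 42.370°.
Angular width = |41.357° − 42.370°| = 1.013°.

1.01°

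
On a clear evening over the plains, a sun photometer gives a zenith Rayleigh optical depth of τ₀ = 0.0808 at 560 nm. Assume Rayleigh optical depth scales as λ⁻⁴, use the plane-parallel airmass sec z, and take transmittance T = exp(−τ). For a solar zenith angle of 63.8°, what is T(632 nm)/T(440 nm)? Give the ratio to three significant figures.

1.44

Airmass: sec 63.8° = 2.2650.
τ(632 nm) = 0.0808 × (560/632)⁴ × 2.2650 = 0.0808 × 0.6164 × 2.2650 = 0.1128.
τ(440 nm) = 0.0808 × (560/440)⁴ × 2.2650 = 0.0808 × 2.6239 × 2.2650 = 0.4802.
T(632)/T(440) = exp(τ_B − τ_A) = exp(0.3674) = 1.4439.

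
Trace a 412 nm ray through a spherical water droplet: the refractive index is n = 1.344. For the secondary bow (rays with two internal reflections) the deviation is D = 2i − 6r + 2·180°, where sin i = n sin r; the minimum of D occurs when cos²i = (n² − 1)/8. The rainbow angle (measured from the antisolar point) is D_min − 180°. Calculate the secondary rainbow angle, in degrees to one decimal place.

cos²i = (1.80634 − 1)/8 = 0.10079; i = arccos(0.31748) = 71.490°.
sin r = sin 71.490°/1.344 = 0.70555; r = 44.874°.
D_min = 2·71.490° − 6·44.874° + 360° = 233.733°.
Rainbow angle = D_min − 180° = 53.733°.

53.7°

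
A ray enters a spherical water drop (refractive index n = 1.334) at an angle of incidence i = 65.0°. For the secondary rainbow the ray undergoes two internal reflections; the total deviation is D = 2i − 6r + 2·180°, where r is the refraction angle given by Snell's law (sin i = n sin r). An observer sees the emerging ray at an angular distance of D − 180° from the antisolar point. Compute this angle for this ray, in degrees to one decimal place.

sin r = sin 65.0° / 1.334 = 0.9063/1.334 = 0.6794; r = 42.80°.
D = 2·65.0° − 6·42.80° + 2·180° = 130.00° − 256.78° + 360° = 233.22°.
Angle from antisolar point = D − 180° = 53.22°.

53.2°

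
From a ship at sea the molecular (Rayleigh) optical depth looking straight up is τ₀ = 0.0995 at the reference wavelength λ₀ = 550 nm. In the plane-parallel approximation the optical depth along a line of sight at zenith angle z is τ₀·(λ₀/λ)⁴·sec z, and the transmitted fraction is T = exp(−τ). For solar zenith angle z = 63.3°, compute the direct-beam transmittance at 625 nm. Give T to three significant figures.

sec 63.3° = 2.2256.
τ = 0.0995 × (550/625)⁴ × 2.2256 = 0.0995 × 0.5997 × 2.2256 = 0.1328.
T = exp(−0.1328) = 0.8756.

0.876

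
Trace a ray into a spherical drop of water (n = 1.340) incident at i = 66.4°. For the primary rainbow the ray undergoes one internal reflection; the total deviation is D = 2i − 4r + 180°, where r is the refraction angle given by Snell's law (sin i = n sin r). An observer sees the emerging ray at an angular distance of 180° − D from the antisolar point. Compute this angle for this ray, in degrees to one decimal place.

39.8°

sin r = sin 66.4° / 1.340 = 0.9164/1.340 = 0.6839; r = 43.15°.
D = 2·66.4° − 4·43.15° + 180° = 132.80° − 172.58° + 180° = 140.22°.
Angle from antisolar point = 180° − D = 39.78°.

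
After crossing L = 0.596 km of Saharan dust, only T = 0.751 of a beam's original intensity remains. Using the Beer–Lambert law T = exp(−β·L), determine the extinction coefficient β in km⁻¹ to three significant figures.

0.480 km⁻¹

Beer–Lambert: T = exp(−βL) ⇒ β = −ln(T)/L = −ln(0.751)/0.596 = 0.2863/0.596 = 0.4805 km⁻¹.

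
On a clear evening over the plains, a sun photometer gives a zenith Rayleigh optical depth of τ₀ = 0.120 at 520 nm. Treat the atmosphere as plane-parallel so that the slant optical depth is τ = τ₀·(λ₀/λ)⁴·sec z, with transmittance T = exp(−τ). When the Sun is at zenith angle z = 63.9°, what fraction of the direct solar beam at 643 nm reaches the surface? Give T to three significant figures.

sec 63.9° = 2.2730.
τ = 0.120 × (520/643)⁴ × 2.2730 = 0.120 × 0.4277 × 2.2730 = 0.1167.
T = exp(−0.1167) = 0.8899.

0.890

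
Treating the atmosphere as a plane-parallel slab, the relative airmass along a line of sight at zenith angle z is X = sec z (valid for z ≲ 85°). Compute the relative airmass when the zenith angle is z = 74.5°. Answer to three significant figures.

3.74

X = sec z = 1/cos 74.5° = 1/0.2672 = 3.7420.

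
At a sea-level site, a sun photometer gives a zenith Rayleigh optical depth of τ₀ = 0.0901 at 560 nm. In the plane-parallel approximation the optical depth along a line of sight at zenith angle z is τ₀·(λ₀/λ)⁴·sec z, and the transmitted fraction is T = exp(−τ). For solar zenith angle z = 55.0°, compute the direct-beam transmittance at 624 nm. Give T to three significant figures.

0.903

sec 55.0° = 1.7434.
τ = 0.0901 × (560/624)⁴ × 1.7434 = 0.0901 × 0.6487 × 1.7434 = 0.1019.
T = exp(−0.1019) = 0.9031.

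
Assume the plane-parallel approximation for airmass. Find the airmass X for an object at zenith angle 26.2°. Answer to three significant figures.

X = sec z = 1/cos 26.2° = 1/0.8973 = 1.1145.

1.11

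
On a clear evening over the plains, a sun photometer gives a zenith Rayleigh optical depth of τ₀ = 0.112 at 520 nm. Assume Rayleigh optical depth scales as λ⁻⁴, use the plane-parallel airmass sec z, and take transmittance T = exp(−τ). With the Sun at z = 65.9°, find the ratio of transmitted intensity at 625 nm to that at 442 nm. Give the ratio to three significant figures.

1.48

Airmass: sec 65.9° = 2.4490.
τ(625 nm) = 0.112 × (520/625)⁴ × 2.4490 = 0.112 × 0.4792 × 2.4490 = 0.1314.
τ(442 nm) = 0.112 × (520/442)⁴ × 2.4490 = 0.112 × 1.9157 × 2.4490 = 0.5254.
T(625)/T(442) = exp(τ_B − τ_A) = exp(0.3940) = 1.4829.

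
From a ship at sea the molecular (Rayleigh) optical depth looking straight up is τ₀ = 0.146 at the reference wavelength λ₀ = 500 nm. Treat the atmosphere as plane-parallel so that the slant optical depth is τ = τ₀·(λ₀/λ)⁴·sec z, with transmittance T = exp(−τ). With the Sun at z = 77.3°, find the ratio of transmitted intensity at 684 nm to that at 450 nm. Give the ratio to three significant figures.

Airmass: sec 77.3° = 4.5486.
τ(684 nm) = 0.146 × (500/684)⁴ × 4.5486 = 0.146 × 0.2855 × 4.5486 = 0.1896.
τ(450 nm) = 0.146 × (500/450)⁴ × 4.5486 = 0.146 × 1.5242 × 4.5486 = 1.0122.
T(684)/T(450) = exp(τ_B − τ_A) = exp(0.8226) = 2.2763.

2.28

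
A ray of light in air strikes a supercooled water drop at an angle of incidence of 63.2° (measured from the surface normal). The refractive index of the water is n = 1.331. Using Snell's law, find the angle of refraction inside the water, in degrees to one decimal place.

Snell: sin θ_r = sin θ_i / n = sin 63.2° / 1.331 = 0.8926 / 1.331 = 0.6706.
θ_r = arcsin(0.6706) = 42.11°.

42.1°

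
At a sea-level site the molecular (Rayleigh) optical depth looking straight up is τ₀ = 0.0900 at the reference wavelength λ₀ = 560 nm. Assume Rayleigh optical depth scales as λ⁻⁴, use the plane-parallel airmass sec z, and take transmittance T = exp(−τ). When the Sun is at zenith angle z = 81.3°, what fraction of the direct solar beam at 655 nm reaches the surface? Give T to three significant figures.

0.728

sec 81.3° = 6.6111.
τ = 0.0900 × (560/655)⁴ × 6.6111 = 0.0900 × 0.5343 × 6.6111 = 0.3179.
T = exp(−0.3179) = 0.7277.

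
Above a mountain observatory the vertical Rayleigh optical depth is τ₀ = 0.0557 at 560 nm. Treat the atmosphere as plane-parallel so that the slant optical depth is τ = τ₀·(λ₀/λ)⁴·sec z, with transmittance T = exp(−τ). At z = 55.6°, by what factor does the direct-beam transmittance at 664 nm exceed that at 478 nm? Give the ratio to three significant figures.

1.15

Airmass: sec 55.6° = 1.7700.
τ(664 nm) = 0.0557 × (560/664)⁴ × 1.7700 = 0.0557 × 0.5059 × 1.7700 = 0.0499.
τ(478 nm) = 0.0557 × (560/478)⁴ × 1.7700 = 0.0557 × 1.8838 × 1.7700 = 0.1857.
T(664)/T(478) = exp(τ_B − τ_A) = exp(0.1358) = 1.1455.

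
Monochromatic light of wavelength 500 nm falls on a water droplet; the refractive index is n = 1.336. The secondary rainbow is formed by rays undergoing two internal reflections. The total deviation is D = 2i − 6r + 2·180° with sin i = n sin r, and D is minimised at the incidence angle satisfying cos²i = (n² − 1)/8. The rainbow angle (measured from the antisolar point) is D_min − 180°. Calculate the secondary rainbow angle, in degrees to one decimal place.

cos²i = (1.78490 − 1)/8 = 0.09811; i = arccos(0.31323) = 71.746°.
sin r = sin 71.746°/1.336 = 0.71084; r = 45.303°.
D_min = 2·71.746° − 6·45.303° + 360° = 231.674°.
Rainbow angle = D_min − 180° = 51.674°.

51.7°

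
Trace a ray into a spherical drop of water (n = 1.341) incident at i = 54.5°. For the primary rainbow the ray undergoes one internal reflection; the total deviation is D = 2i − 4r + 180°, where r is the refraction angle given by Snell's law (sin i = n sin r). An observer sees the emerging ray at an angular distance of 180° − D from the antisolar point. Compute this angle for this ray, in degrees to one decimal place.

40.5°

sin r = sin 54.5° / 1.341 = 0.8141/1.341 = 0.6071; r = 37.38°.
D = 2·54.5° − 4·37.38° + 180° = 109.00° − 149.52° + 180° = 139.48°.
Angle from antisolar point = 180° − D = 40.52°.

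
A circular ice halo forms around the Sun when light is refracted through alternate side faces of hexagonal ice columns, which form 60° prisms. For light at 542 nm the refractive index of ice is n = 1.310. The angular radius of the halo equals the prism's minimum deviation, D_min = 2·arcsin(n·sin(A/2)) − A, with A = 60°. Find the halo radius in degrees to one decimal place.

n·sin(A/2) = 1.310 × sin 30° = 1.310 × 0.5000 = 0.6550.
D_min = 2·arcsin(0.6550) − 60° = 2 × 40.920° − 60° = 21.839°.

21.8°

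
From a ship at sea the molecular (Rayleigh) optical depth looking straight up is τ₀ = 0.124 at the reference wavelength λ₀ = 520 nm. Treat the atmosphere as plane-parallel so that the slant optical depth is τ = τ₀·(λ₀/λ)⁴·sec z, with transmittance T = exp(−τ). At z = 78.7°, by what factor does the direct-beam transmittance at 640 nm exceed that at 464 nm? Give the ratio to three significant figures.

Airmass: sec 78.7° = 5.1034.
τ(640 nm) = 0.124 × (520/640)⁴ × 5.1034 = 0.124 × 0.4358 × 5.1034 = 0.2758.
τ(464 nm) = 0.124 × (520/464)⁴ × 5.1034 = 0.124 × 1.5774 × 5.1034 = 0.9982.
T(640)/T(464) = exp(τ_B − τ_A) = exp(0.7224) = 2.0594.

2.06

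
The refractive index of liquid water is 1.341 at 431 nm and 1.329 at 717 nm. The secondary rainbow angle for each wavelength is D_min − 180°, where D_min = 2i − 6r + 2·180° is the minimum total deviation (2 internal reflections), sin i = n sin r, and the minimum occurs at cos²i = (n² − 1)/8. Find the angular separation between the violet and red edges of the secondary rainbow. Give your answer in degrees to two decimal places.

3.13°

At 431 nm (n = 1.341): cos²i = 0.09979 → i = 71.586°, r = 45.034°, D_min = 232.966°, rainbow angle = 52.966°.
At 717 nm (n = 1.329): cos²i = 0.09578 → i = 71.972°, r = 45.685°, D_min = 229.837°, rainbow angle = 49.837°.
Angular width = |52.966° − 49.837°| = 3.129°.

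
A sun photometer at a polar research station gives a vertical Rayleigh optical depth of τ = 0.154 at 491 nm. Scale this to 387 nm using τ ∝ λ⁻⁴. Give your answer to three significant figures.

τ(387 nm) = τ(491 nm) × (491/387)⁴ = 0.154 × (1.2687)⁴ = 0.154 × 2.5911 = 0.3990.

0.399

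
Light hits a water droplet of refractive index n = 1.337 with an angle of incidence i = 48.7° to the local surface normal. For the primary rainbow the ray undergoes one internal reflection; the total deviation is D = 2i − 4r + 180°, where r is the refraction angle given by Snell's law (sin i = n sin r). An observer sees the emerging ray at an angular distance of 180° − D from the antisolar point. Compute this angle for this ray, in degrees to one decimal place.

39.3°

sin r = sin 48.7° / 1.337 = 0.7513/1.337 = 0.5619; r = 34.19°.
D = 2·48.7° − 4·34.19° + 180° = 97.40° − 136.75° + 180° = 140.65°.
Angle from antisolar point = 180° − D = 39.35°.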